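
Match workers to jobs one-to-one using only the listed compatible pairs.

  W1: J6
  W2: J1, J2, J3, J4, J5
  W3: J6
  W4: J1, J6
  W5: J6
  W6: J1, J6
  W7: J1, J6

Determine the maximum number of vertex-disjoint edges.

3

Unit-capacity flow: source→left, listed edges, right→sink; max matching = max flow.
Augmenting path W1→J6 (+1); matched 1.
Augmenting path W2→J1 (+1); matched 2.
Augmenting path W4→J1→W2→J2 (+1); matched 3.
No augmenting path remains; maximum matching = 3.
König certificate: {W2, J1, J6} is a vertex cover of size 3 (every listed pair touches it), so no matching can be larger.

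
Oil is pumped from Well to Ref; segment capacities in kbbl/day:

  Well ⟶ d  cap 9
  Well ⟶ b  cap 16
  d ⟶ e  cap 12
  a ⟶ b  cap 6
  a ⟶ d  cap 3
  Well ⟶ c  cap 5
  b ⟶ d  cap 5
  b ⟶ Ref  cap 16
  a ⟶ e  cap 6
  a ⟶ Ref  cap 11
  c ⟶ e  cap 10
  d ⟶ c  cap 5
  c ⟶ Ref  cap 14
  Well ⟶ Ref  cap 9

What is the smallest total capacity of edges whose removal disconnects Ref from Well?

35

Augment Well→Ref: bottleneck 9, flow now 9.
Augment Well→b→Ref: bottleneck 16, flow now 25.
Augment Well→c→Ref: bottleneck 5, flow now 30.
Augment Well→d→c→Ref: bottleneck 5, flow now 35.
No augmenting path remains; maximum flow = 35.
By max-flow min-cut, the minimum cut capacity equals the max flow.
In the residual graph, reachable from Well: {Well, d, e}.
Min-cut edges: Well→b (16), Well→c (5), Well→Ref (9), d→c (5); capacity 16 + 5 + 9 + 5 = 35.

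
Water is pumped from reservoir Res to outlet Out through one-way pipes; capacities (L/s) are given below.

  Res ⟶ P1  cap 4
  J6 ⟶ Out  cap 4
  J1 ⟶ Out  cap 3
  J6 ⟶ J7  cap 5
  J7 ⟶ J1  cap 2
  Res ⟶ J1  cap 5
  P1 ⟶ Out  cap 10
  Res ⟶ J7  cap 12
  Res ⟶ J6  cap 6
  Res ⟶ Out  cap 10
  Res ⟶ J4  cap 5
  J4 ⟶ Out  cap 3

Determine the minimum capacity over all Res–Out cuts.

24

Augment Res→Out: bottleneck 10, flow now 10.
Augment Res→J6→Out: bottleneck 4, flow now 14.
Augment Res→P1→Out: bottleneck 4, flow now 18.
Augment Res→J4→Out: bottleneck 3, flow now 21.
Augment Res→J1→Out: bottleneck 3, flow now 24.
No augmenting path remains; maximum flow = 24.
By max-flow min-cut, the minimum cut capacity equals the max flow.
In the residual graph, reachable from Res: {Res, J6, J4, J7, J1}.
Min-cut edges: Res→P1 (4), Res→Out (10), J6→Out (4), J4→Out (3), J1→Out (3); capacity 4 + 10 + 4 + 3 + 3 = 24.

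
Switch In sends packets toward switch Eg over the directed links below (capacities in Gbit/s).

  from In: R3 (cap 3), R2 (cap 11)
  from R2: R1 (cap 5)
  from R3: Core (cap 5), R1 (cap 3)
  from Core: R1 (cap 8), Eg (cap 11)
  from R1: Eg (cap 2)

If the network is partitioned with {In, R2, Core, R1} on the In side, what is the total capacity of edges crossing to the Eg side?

Edges leaving {In, R2, Core, R1}: In→R3 (3), Core→Eg (11), R1→Eg (2).
Cut capacity = 3 + 11 + 2 = 16.

16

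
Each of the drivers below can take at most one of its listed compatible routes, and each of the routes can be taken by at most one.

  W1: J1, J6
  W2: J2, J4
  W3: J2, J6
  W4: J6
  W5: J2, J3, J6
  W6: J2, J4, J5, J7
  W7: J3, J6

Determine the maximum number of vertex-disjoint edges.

Unit-capacity flow: source→left, listed edges, right→sink; max matching = max flow.
Augmenting path W1→J1 (+1); matched 1.
Augmenting path W2→J2 (+1); matched 2.
Augmenting path W3→J6 (+1); matched 3.
Augmenting path W5→J3 (+1); matched 4.
Augmenting path W6→J4 (+1); matched 5.
Augmenting path W4→J6→W3→J2→W2→J4→W6→J5 (+1); matched 6.
No augmenting path remains; maximum matching = 6.
König certificate: {W1, W2, W6, J2, J3, J6} is a vertex cover of size 6 (every listed pair touches it), so no matching can be larger.

6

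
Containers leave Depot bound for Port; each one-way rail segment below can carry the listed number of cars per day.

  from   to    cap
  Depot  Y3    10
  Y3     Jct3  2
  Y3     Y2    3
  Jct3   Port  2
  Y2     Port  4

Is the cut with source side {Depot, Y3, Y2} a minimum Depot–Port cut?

No — its capacity is 6, but the minimum cut has capacity 5.

Given cut capacity: 2 + 4 = 6.
Augment Depot→Y3→Jct3→Port: bottleneck 2, flow now 2.
Augment Depot→Y3→Y2→Port: bottleneck 3, flow now 5.
No augmenting path remains; maximum flow = 5.
In the residual graph, reachable from Depot: {Depot, Y3}.
Min-cut edges: Y3→Jct3 (2), Y3→Y2 (3); capacity 2 + 3 = 5.
Cut capacity 6 exceeds the max flow 5, so it is not minimum.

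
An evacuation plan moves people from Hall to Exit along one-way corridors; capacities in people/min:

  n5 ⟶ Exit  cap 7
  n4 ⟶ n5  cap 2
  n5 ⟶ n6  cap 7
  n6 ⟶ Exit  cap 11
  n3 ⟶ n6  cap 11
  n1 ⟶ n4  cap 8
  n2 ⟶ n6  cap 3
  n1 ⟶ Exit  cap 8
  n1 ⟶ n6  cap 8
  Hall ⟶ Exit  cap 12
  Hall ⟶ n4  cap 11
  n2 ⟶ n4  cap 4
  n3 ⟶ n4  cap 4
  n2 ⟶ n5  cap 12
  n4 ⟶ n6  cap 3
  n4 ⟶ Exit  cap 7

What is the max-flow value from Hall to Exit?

Augment Hall→Exit: bottleneck 12, flow now 12.
Augment Hall→n4→Exit: bottleneck 7, flow now 19.
Augment Hall→n4→n5→Exit: bottleneck 2, flow now 21.
Augment Hall→n4→n6→Exit: bottleneck 2, flow now 23.
No augmenting path remains; maximum flow = 23.
In the residual graph, reachable from Hall: {Hall}.
Min-cut edges: Hall→n4 (11), Hall→Exit (12); capacity 11 + 12 = 23.
This cut is saturated, so no flow can exceed 23.

23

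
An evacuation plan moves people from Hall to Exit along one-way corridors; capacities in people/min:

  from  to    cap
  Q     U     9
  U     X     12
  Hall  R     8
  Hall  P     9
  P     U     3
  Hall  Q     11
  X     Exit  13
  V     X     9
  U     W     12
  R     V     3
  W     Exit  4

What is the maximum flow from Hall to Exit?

Augment Hall→P→U→W→Exit: bottleneck 3, flow now 3.
Augment Hall→Q→U→W→Exit: bottleneck 1, flow now 4.
Augment Hall→Q→U→X→Exit: bottleneck 8, flow now 12.
Augment Hall→R→V→X→Exit: bottleneck 3, flow now 15.
No augmenting path remains; maximum flow = 15.
In the residual graph, reachable from Hall: {Hall, P, Q, R}.
Min-cut edges: P→U (3), Q→U (9), R→V (3); capacity 3 + 9 + 3 = 15.
This cut is saturated, so no flow can exceed 15.

15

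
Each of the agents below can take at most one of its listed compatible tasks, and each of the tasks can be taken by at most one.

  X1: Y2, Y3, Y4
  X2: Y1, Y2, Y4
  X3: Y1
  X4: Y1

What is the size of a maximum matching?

3

Unit-capacity flow: source→left, listed edges, right→sink; max matching = max flow.
Augmenting path X1→Y2 (+1); matched 1.
Augmenting path X2→Y1 (+1); matched 2.
Augmenting path X3→Y1→X2→Y4 (+1); matched 3.
No augmenting path remains; maximum matching = 3.
König certificate: {X1, X2, Y1} is a vertex cover of size 3 (every listed pair touches it), so no matching can be larger.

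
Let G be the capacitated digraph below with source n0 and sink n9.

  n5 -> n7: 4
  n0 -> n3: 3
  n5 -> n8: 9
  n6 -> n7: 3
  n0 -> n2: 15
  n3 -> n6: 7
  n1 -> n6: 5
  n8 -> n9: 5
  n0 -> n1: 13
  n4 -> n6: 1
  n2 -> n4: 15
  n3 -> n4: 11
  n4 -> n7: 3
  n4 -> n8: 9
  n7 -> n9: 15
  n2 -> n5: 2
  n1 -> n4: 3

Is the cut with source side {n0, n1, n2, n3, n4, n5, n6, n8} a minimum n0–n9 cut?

No — its capacity is 15, but the minimum cut has capacity 13.

Given cut capacity: 3 + 4 + 3 + 5 = 15.
Augment n0→n1→n4→n7→n9: bottleneck 3, flow now 3.
Augment n0→n1→n6→n7→n9: bottleneck 3, flow now 6.
Augment n0→n2→n4→n8→n9: bottleneck 5, flow now 11.
Augment n0→n2→n5→n7→n9: bottleneck 2, flow now 13.
No augmenting path remains; maximum flow = 13.
In the residual graph, reachable from n0: {n0, n1, n2, n3, n4, n6, n8}.
Min-cut edges: n2→n5 (2), n4→n7 (3), n6→n7 (3), n8→n9 (5); capacity 2 + 3 + 3 + 5 = 13.
Cut capacity 15 exceeds the max flow 13, so it is not minimum.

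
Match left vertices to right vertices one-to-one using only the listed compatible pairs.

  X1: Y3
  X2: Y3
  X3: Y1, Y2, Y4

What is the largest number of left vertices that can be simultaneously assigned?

2

Unit-capacity flow: source→left, listed edges, right→sink; max matching = max flow.
Augmenting path X1→Y3 (+1); matched 1.
Augmenting path X3→Y1 (+1); matched 2.
No augmenting path remains; maximum matching = 2.
König certificate: {X3, Y3} is a vertex cover of size 2 (every listed pair touches it), so no matching can be larger.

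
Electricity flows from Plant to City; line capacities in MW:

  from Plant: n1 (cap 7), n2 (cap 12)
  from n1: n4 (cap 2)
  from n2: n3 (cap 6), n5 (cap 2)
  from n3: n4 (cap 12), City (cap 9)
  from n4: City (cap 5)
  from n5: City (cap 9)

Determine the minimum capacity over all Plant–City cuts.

10

Augment Plant→n1→n4→City: bottleneck 2, flow now 2.
Augment Plant→n2→n3→City: bottleneck 6, flow now 8.
Augment Plant→n2→n5→City: bottleneck 2, flow now 10.
No augmenting path remains; maximum flow = 10.
By max-flow min-cut, the minimum cut capacity equals the max flow.
In the residual graph, reachable from Plant: {Plant, n1, n2}.
Min-cut edges: n1→n4 (2), n2→n3 (6), n2→n5 (2); capacity 2 + 6 + 2 = 10.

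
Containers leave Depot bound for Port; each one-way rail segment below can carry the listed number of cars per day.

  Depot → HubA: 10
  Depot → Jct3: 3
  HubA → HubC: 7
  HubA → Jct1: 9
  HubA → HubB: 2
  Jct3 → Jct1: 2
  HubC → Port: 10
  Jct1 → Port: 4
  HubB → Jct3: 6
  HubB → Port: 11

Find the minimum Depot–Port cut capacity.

Augment Depot→HubA→HubC→Port: bottleneck 7, flow now 7.
Augment Depot→HubA→Jct1→Port: bottleneck 3, flow now 10.
Augment Depot→Jct3→Jct1→Port: bottleneck 1, flow now 11.
Augment Depot→Jct3→Jct1→HubA→HubB→Port: bottleneck 1, flow now 12. (uses reverse residual edge)
No augmenting path remains; maximum flow = 12.
By max-flow min-cut, the minimum cut capacity equals the max flow.
In the residual graph, reachable from Depot: {Depot, Jct3}.
Min-cut edges: Depot→HubA (10), Jct3→Jct1 (2); capacity 10 + 2 = 12.

12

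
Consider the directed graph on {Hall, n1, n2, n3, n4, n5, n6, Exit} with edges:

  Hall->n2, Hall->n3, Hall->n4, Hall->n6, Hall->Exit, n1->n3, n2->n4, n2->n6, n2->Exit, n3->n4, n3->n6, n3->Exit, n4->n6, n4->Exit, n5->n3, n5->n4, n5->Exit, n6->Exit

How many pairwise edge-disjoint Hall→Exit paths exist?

5

Assign every edge capacity 1; by Menger, the answer equals the max flow.
Path Hall→Exit (+1); total 1.
Path Hall→n2→Exit (+1); total 2.
Path Hall→n3→Exit (+1); total 3.
Path Hall→n4→Exit (+1); total 4.
Path Hall→n6→Exit (+1); total 5.
No residual Hall→Exit path; max flow = 5.
Certifying cut of size 5: {Hall→Exit, Hall→n2, Hall→n3, Hall→n4, Hall→n6}.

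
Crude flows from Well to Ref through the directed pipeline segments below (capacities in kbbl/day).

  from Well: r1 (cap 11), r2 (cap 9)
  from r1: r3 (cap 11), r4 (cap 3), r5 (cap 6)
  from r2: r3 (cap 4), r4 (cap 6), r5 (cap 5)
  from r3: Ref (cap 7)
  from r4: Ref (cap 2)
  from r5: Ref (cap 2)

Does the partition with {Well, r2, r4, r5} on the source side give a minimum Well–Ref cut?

Given cut capacity: 11 + 4 + 2 + 2 = 19.
Augment Well→r1→r3→Ref: bottleneck 7, flow now 7.
Augment Well→r1→r4→Ref: bottleneck 2, flow now 9.
Augment Well→r1→r5→Ref: bottleneck 2, flow now 11.
No augmenting path remains; maximum flow = 11.
In the residual graph, reachable from Well: {Well, r1, r2, r3, r4, r5}.
Min-cut edges: r3→Ref (7), r4→Ref (2), r5→Ref (2); capacity 7 + 2 + 2 = 11.
Cut capacity 19 exceeds the max flow 11, so it is not minimum.

No — its capacity is 19, but the minimum cut has capacity 11.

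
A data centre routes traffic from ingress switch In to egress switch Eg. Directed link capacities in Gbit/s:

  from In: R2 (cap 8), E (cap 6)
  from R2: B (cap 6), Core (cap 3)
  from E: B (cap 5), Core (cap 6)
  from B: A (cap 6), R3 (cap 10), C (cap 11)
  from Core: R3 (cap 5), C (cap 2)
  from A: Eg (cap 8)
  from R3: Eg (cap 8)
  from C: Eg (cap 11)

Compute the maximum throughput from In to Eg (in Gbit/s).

Augment In→R2→B→A→Eg: bottleneck 6, flow now 6.
Augment In→R2→Core→R3→Eg: bottleneck 2, flow now 8.
Augment In→E→B→R3→Eg: bottleneck 5, flow now 13.
Augment In→E→Core→R3→Eg: bottleneck 1, flow now 14.
No augmenting path remains; maximum flow = 14.
In the residual graph, reachable from In: {In}.
Min-cut edges: In→R2 (8), In→E (6); capacity 8 + 6 = 14.
This cut is saturated, so no flow can exceed 14.

14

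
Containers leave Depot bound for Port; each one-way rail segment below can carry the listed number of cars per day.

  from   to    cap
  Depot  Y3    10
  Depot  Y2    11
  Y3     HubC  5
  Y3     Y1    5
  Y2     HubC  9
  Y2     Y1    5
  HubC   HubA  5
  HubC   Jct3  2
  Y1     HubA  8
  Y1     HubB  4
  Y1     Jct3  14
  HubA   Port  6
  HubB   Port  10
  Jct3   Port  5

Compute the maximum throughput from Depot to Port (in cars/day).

Augment Depot→Y3→HubC→HubA→Port: bottleneck 5, flow now 5.
Augment Depot→Y3→Y1→HubA→Port: bottleneck 1, flow now 6.
Augment Depot→Y3→Y1→HubB→Port: bottleneck 4, flow now 10.
Augment Depot→Y2→HubC→Jct3→Port: bottleneck 2, flow now 12.
Augment Depot→Y2→Y1→Jct3→Port: bottleneck 3, flow now 15.
No augmenting path remains; maximum flow = 15.
In the residual graph, reachable from Depot: {Depot, Y3, Y2, HubC, Y1, HubA, Jct3}.
Min-cut edges: Y1→HubB (4), HubA→Port (6), Jct3→Port (5); capacity 4 + 6 + 5 = 15.
This cut is saturated, so no flow can exceed 15.

15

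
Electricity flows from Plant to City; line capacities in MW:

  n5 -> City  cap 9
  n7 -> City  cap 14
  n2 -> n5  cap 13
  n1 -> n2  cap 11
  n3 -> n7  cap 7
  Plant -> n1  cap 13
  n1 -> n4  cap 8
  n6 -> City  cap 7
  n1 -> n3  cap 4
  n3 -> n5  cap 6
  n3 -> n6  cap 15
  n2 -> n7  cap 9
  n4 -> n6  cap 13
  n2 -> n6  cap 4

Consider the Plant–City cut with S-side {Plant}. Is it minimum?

Given cut capacity: 13 = 13.
Augment Plant→n1→n2→n5→City: bottleneck 9, flow now 9.
Augment Plant→n1→n2→n6→City: bottleneck 2, flow now 11.
Augment Plant→n1→n3→n6→City: bottleneck 2, flow now 13.
No augmenting path remains; maximum flow = 13.
Cut capacity 13 equals the max flow, so it is a minimum cut.

Yes — it is a minimum cut (capacity 13).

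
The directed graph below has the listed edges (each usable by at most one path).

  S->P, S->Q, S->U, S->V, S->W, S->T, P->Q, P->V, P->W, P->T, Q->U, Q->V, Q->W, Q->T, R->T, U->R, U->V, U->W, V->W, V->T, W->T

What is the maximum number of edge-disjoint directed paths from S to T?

Assign every edge capacity 1; by Menger, the answer equals the max flow.
Path S→T (+1); total 1.
Path S→P→T (+1); total 2.
Path S→Q→T (+1); total 3.
Path S→V→T (+1); total 4.
Path S→W→T (+1); total 5.
Path S→U→R→T (+1); total 6.
No residual S→T path; max flow = 6.
Certifying cut of size 6: {S→P, S→Q, S→T, S→U, S→V, S→W}.

6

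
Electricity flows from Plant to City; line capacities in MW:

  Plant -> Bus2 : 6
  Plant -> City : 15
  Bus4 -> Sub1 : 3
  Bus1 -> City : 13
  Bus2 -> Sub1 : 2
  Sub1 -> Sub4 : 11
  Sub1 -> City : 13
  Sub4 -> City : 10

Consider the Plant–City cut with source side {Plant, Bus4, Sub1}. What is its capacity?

45

Edges leaving {Plant, Bus4, Sub1}: Plant→Bus2 (6), Plant→City (15), Sub1→Sub4 (11), Sub1→City (13).
Cut capacity = 6 + 15 + 11 + 13 = 45.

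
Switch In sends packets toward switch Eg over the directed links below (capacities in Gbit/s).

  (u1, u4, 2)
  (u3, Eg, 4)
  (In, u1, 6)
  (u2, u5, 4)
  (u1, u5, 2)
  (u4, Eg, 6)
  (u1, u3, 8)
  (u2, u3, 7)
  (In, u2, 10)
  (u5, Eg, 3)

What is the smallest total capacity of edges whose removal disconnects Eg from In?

9

Augment In→u1→u3→Eg: bottleneck 4, flow now 4.
Augment In→u1→u4→Eg: bottleneck 2, flow now 6.
Augment In→u2→u5→Eg: bottleneck 3, flow now 9.
No augmenting path remains; maximum flow = 9.
By max-flow min-cut, the minimum cut capacity equals the max flow.
In the residual graph, reachable from In: {In, u1, u2, u3, u5}.
Min-cut edges: u1→u4 (2), u3→Eg (4), u5→Eg (3); capacity 2 + 4 + 3 = 9.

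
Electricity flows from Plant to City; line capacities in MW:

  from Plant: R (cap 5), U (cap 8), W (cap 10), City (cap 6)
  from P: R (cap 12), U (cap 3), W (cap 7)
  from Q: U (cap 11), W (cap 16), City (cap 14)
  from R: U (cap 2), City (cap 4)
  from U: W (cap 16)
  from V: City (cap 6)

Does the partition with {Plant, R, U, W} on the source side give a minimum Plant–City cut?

Given cut capacity: 6 + 4 = 10.
Augment Plant→City: bottleneck 6, flow now 6.
Augment Plant→R→City: bottleneck 4, flow now 10.
No augmenting path remains; maximum flow = 10.
Cut capacity 10 equals the max flow, so it is a minimum cut.

Yes — it is a minimum cut (capacity 10).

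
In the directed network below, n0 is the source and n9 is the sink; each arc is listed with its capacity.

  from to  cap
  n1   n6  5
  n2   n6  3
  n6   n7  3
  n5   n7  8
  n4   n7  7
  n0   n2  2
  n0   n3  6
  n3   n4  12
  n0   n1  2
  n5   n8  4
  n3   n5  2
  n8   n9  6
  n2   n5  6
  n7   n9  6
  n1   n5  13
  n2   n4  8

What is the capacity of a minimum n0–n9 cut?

10

Augment n0→n1→n5→n7→n9: bottleneck 2, flow now 2.
Augment n0→n2→n4→n7→n9: bottleneck 2, flow now 4.
Augment n0→n3→n4→n7→n9: bottleneck 2, flow now 6.
Augment n0→n3→n5→n8→n9: bottleneck 2, flow now 8.
Augment n0→n3→n4→n2→n5→n8→n9: bottleneck 2, flow now 10. (uses reverse residual edge)
No augmenting path remains; maximum flow = 10.
By max-flow min-cut, the minimum cut capacity equals the max flow.
In the residual graph, reachable from n0: {n0}.
Min-cut edges: n0→n1 (2), n0→n2 (2), n0→n3 (6); capacity 2 + 2 + 6 = 10.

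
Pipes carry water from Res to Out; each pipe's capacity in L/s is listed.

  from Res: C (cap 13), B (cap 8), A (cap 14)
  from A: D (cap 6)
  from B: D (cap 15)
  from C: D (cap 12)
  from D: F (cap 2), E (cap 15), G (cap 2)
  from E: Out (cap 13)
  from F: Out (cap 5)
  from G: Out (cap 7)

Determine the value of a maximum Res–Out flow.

17

Augment Res→A→D→E→Out: bottleneck 6, flow now 6.
Augment Res→B→D→E→Out: bottleneck 7, flow now 13.
Augment Res→B→D→F→Out: bottleneck 1, flow now 14.
Augment Res→C→D→F→Out: bottleneck 1, flow now 15.
Augment Res→C→D→G→Out: bottleneck 2, flow now 17.
No augmenting path remains; maximum flow = 17.
In the residual graph, reachable from Res: {Res, A, B, C, D, E}.
Min-cut edges: D→F (2), D→G (2), E→Out (13); capacity 2 + 2 + 13 = 17.
This cut is saturated, so no flow can exceed 17.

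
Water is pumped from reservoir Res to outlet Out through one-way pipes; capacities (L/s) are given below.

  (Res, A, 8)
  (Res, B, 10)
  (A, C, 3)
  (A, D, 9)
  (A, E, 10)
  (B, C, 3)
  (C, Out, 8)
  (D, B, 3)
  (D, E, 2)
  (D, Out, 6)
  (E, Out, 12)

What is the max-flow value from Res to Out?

11

Augment Res→A→C→Out: bottleneck 3, flow now 3.
Augment Res→A→D→Out: bottleneck 5, flow now 8.
Augment Res→B→C→Out: bottleneck 3, flow now 11.
No augmenting path remains; maximum flow = 11.
In the residual graph, reachable from Res: {Res, B}.
Min-cut edges: Res→A (8), B→C (3); capacity 8 + 3 = 11.
This cut is saturated, so no flow can exceed 11.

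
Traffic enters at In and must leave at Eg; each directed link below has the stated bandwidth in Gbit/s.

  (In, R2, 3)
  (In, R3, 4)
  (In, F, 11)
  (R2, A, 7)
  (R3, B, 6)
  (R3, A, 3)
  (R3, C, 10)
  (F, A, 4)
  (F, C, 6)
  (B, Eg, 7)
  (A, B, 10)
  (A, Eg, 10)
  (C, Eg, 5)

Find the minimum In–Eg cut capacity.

16

Augment In→R2→A→Eg: bottleneck 3, flow now 3.
Augment In→R3→B→Eg: bottleneck 4, flow now 7.
Augment In→F→A→Eg: bottleneck 4, flow now 11.
Augment In→F→C→Eg: bottleneck 5, flow now 16.
No augmenting path remains; maximum flow = 16.
By max-flow min-cut, the minimum cut capacity equals the max flow.
In the residual graph, reachable from In: {In, F, C}.
Min-cut edges: In→R2 (3), In→R3 (4), F→A (4), C→Eg (5); capacity 3 + 4 + 4 + 5 = 16.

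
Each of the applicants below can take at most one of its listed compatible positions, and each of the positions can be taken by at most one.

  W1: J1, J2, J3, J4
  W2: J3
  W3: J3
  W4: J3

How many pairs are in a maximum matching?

2

Unit-capacity flow: source→left, listed edges, right→sink; max matching = max flow.
Augmenting path W1→J1 (+1); matched 1.
Augmenting path W2→J3 (+1); matched 2.
No augmenting path remains; maximum matching = 2.
König certificate: {W1, J3} is a vertex cover of size 2 (every listed pair touches it), so no matching can be larger.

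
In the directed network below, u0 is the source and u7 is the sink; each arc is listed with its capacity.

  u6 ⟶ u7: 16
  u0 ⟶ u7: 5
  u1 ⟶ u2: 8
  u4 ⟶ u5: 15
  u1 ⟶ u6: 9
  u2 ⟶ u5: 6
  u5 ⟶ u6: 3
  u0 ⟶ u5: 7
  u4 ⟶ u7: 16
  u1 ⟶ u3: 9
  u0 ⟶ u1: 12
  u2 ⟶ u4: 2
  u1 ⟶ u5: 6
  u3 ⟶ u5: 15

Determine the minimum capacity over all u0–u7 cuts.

19

Augment u0→u7: bottleneck 5, flow now 5.
Augment u0→u1→u6→u7: bottleneck 9, flow now 14.
Augment u0→u5→u6→u7: bottleneck 3, flow now 17.
Augment u0→u1→u2→u4→u7: bottleneck 2, flow now 19.
No augmenting path remains; maximum flow = 19.
By max-flow min-cut, the minimum cut capacity equals the max flow.
In the residual graph, reachable from u0: {u0, u1, u2, u3, u5}.
Min-cut edges: u0→u7 (5), u1→u6 (9), u2→u4 (2), u5→u6 (3); capacity 5 + 9 + 2 + 3 = 19.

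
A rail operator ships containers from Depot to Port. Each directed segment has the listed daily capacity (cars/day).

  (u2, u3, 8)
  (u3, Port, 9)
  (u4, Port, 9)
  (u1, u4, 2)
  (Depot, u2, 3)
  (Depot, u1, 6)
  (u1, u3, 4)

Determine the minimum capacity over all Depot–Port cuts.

Augment Depot→u1→u3→Port: bottleneck 4, flow now 4.
Augment Depot→u1→u4→Port: bottleneck 2, flow now 6.
Augment Depot→u2→u3→Port: bottleneck 3, flow now 9.
No augmenting path remains; maximum flow = 9.
By max-flow min-cut, the minimum cut capacity equals the max flow.
In the residual graph, reachable from Depot: {Depot}.
Min-cut edges: Depot→u1 (6), Depot→u2 (3); capacity 6 + 3 = 9.

9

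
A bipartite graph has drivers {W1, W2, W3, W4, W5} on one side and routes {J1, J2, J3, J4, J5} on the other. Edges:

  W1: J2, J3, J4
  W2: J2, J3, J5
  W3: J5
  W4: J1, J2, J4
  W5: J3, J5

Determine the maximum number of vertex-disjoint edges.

Unit-capacity flow: source→left, listed edges, right→sink; max matching = max flow.
Augmenting path W1→J2 (+1); matched 1.
Augmenting path W2→J3 (+1); matched 2.
Augmenting path W3→J5 (+1); matched 3.
Augmenting path W4→J1 (+1); matched 4.
Augmenting path W5→J3→W2→J2→W1→J4 (+1); matched 5.
No augmenting path remains; maximum matching = 5.
König certificate: {W1, W2, W3, W4, W5} is a vertex cover of size 5 (every listed pair touches it), so no matching can be larger.

5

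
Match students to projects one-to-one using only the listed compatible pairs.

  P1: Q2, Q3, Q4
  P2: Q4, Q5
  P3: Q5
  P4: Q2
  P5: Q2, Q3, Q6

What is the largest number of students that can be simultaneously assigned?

Unit-capacity flow: source→left, listed edges, right→sink; max matching = max flow.
Augmenting path P1→Q2 (+1); matched 1.
Augmenting path P2→Q4 (+1); matched 2.
Augmenting path P3→Q5 (+1); matched 3.
Augmenting path P5→Q3 (+1); matched 4.
Augmenting path P4→Q2→P1→Q3→P5→Q6 (+1); matched 5.
No augmenting path remains; maximum matching = 5.
König certificate: {P1, P2, P3, P4, P5} is a vertex cover of size 5 (every listed pair touches it), so no matching can be larger.

5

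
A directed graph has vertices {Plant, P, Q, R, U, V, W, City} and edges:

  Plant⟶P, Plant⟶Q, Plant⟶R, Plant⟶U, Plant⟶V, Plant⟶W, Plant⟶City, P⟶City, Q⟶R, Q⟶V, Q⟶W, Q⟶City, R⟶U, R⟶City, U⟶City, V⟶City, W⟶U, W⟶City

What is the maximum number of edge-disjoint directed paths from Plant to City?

Assign every edge capacity 1; by Menger, the answer equals the max flow.
Path Plant→City (+1); total 1.
Path Plant→P→City (+1); total 2.
Path Plant→Q→City (+1); total 3.
Path Plant→R→City (+1); total 4.
Path Plant→U→City (+1); total 5.
Path Plant→V→City (+1); total 6.
Path Plant→W→City (+1); total 7.
No residual Plant→City path; max flow = 7.
Certifying cut of size 7: {Plant→City, Plant→P, Plant→Q, Plant→R, Plant→U, Plant→V, Plant→W}.

7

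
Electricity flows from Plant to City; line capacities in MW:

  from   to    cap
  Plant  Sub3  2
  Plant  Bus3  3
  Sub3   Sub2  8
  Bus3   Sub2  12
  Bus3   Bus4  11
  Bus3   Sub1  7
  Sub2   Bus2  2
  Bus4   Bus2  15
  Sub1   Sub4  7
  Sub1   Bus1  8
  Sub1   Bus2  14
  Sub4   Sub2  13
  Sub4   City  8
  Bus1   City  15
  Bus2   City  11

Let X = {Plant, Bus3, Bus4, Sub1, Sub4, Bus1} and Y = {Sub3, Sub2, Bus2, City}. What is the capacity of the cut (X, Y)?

Edges leaving {Plant, Bus3, Bus4, Sub1, Sub4, Bus1}: Plant→Sub3 (2), Bus3→Sub2 (12), Bus4→Bus2 (15), Sub1→Bus2 (14), Sub4→Sub2 (13), Sub4→City (8), Bus1→City (15).
Cut capacity = 2 + 12 + 15 + 14 + 13 + 8 + 15 = 79.

79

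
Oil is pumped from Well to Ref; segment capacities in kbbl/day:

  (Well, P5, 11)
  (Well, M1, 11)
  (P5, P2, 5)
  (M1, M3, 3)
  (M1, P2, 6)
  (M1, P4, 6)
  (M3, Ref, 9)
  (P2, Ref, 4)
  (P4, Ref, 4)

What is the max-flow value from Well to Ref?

11

Augment Well→P5→P2→Ref: bottleneck 4, flow now 4.
Augment Well→M1→M3→Ref: bottleneck 3, flow now 7.
Augment Well→M1→P4→Ref: bottleneck 4, flow now 11.
No augmenting path remains; maximum flow = 11.
In the residual graph, reachable from Well: {Well, P5, M1, P2, P4}.
Min-cut edges: M1→M3 (3), P2→Ref (4), P4→Ref (4); capacity 3 + 4 + 4 = 11.
This cut is saturated, so no flow can exceed 11.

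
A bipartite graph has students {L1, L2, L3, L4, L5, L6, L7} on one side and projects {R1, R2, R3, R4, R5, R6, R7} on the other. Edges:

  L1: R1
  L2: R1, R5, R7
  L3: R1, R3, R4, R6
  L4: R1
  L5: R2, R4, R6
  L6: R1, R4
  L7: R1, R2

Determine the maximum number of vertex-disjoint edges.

Unit-capacity flow: source→left, listed edges, right→sink; max matching = max flow.
Augmenting path L1→R1 (+1); matched 1.
Augmenting path L2→R5 (+1); matched 2.
Augmenting path L3→R3 (+1); matched 3.
Augmenting path L5→R2 (+1); matched 4.
Augmenting path L6→R4 (+1); matched 5.
Augmenting path L7→R2→L5→R6 (+1); matched 6.
No augmenting path remains; maximum matching = 6.
König certificate: {L2, L3, L5, L6, L7, R1} is a vertex cover of size 6 (every listed pair touches it), so no matching can be larger.

6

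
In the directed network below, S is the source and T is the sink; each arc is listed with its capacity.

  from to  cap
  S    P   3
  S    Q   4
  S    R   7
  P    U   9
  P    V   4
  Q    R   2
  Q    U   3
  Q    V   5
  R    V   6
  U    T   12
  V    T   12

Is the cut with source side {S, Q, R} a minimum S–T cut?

Given cut capacity: 3 + 3 + 5 + 6 = 17.
Augment S→P→U→T: bottleneck 3, flow now 3.
Augment S→Q→U→T: bottleneck 3, flow now 6.
Augment S→Q→V→T: bottleneck 1, flow now 7.
Augment S→R→V→T: bottleneck 6, flow now 13.
No augmenting path remains; maximum flow = 13.
In the residual graph, reachable from S: {S, R}.
Min-cut edges: S→P (3), S→Q (4), R→V (6); capacity 3 + 4 + 6 = 13.
Cut capacity 17 exceeds the max flow 13, so it is not minimum.

No — its capacity is 17, but the minimum cut has capacity 13.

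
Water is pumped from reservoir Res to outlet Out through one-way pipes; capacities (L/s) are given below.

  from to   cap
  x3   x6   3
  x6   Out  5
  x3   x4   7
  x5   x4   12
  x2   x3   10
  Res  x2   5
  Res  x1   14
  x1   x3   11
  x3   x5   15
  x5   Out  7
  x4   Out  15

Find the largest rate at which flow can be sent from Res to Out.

16

Augment Res→x1→x3→x4→Out: bottleneck 7, flow now 7.
Augment Res→x1→x3→x5→Out: bottleneck 4, flow now 11.
Augment Res→x2→x3→x5→Out: bottleneck 3, flow now 14.
Augment Res→x2→x3→x6→Out: bottleneck 2, flow now 16.
No augmenting path remains; maximum flow = 16.
In the residual graph, reachable from Res: {Res, x1}.
Min-cut edges: Res→x2 (5), x1→x3 (11); capacity 5 + 11 = 16.
This cut is saturated, so no flow can exceed 16.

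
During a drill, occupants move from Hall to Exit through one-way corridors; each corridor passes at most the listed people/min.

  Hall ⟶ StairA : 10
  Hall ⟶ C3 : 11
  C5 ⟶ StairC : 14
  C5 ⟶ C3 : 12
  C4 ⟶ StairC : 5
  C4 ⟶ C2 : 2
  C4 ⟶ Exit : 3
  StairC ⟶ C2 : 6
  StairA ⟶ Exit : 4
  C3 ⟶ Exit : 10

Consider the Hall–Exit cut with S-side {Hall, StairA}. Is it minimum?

No — its capacity is 15, but the minimum cut has capacity 14.

Given cut capacity: 11 + 4 = 15.
Augment Hall→StairA→Exit: bottleneck 4, flow now 4.
Augment Hall→C3→Exit: bottleneck 10, flow now 14.
No augmenting path remains; maximum flow = 14.
In the residual graph, reachable from Hall: {Hall, StairA, C3}.
Min-cut edges: StairA→Exit (4), C3→Exit (10); capacity 4 + 10 = 14.
Cut capacity 15 exceeds the max flow 14, so it is not minimum.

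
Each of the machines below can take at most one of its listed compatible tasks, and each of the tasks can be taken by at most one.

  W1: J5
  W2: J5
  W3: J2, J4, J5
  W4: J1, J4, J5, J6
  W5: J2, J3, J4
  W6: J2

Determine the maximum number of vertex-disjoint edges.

Unit-capacity flow: source→left, listed edges, right→sink; max matching = max flow.
Augmenting path W1→J5 (+1); matched 1.
Augmenting path W3→J2 (+1); matched 2.
Augmenting path W4→J1 (+1); matched 3.
Augmenting path W5→J3 (+1); matched 4.
Augmenting path W6→J2→W3→J4 (+1); matched 5.
No augmenting path remains; maximum matching = 5.
König certificate: {W3, W4, W5, W6, J5} is a vertex cover of size 5 (every listed pair touches it), so no matching can be larger.

5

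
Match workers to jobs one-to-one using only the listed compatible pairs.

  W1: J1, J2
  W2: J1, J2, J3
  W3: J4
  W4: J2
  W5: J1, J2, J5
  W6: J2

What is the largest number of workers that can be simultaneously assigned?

5

Unit-capacity flow: source→left, listed edges, right→sink; max matching = max flow.
Augmenting path W1→J1 (+1); matched 1.
Augmenting path W2→J2 (+1); matched 2.
Augmenting path W3→J4 (+1); matched 3.
Augmenting path W5→J5 (+1); matched 4.
Augmenting path W4→J2→W2→J3 (+1); matched 5.
No augmenting path remains; maximum matching = 5.
König certificate: {W1, W2, W3, W5, J2} is a vertex cover of size 5 (every listed pair touches it), so no matching can be larger.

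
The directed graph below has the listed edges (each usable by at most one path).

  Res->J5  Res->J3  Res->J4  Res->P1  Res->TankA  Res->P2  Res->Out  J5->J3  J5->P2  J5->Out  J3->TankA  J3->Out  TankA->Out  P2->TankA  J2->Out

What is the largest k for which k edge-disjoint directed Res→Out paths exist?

4

Assign every edge capacity 1; by Menger, the answer equals the max flow.
Path Res→Out (+1); total 1.
Path Res→J5→Out (+1); total 2.
Path Res→J3→Out (+1); total 3.
Path Res→TankA→Out (+1); total 4.
No residual Res→Out path; max flow = 4.
Certifying cut of size 4: {Res→J3, Res→J5, Res→Out, TankA→Out}.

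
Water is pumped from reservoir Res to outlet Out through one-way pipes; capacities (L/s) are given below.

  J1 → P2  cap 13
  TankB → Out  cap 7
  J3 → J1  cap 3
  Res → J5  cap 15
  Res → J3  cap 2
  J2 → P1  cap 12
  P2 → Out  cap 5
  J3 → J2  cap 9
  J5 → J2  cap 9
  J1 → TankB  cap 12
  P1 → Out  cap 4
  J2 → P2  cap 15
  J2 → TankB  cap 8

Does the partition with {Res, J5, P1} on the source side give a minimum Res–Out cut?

Given cut capacity: 2 + 9 + 4 = 15.
Augment Res→J3→J1→P2→Out: bottleneck 2, flow now 2.
Augment Res→J5→J2→P1→Out: bottleneck 4, flow now 6.
Augment Res→J5→J2→P2→Out: bottleneck 3, flow now 9.
Augment Res→J5→J2→TankB→Out: bottleneck 2, flow now 11.
No augmenting path remains; maximum flow = 11.
In the residual graph, reachable from Res: {Res, J5}.
Min-cut edges: Res→J3 (2), J5→J2 (9); capacity 2 + 9 = 11.
Cut capacity 15 exceeds the max flow 11, so it is not minimum.

No — its capacity is 15, but the minimum cut has capacity 11.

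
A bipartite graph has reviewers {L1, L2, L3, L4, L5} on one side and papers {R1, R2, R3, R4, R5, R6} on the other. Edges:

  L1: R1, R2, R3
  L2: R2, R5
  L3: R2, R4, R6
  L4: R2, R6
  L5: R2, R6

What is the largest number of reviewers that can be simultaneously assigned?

Unit-capacity flow: source→left, listed edges, right→sink; max matching = max flow.
Augmenting path L1→R1 (+1); matched 1.
Augmenting path L2→R2 (+1); matched 2.
Augmenting path L3→R4 (+1); matched 3.
Augmenting path L4→R6 (+1); matched 4.
Augmenting path L5→R2→L2→R5 (+1); matched 5.
No augmenting path remains; maximum matching = 5.
König certificate: {L1, L2, L3, L4, L5} is a vertex cover of size 5 (every listed pair touches it), so no matching can be larger.

5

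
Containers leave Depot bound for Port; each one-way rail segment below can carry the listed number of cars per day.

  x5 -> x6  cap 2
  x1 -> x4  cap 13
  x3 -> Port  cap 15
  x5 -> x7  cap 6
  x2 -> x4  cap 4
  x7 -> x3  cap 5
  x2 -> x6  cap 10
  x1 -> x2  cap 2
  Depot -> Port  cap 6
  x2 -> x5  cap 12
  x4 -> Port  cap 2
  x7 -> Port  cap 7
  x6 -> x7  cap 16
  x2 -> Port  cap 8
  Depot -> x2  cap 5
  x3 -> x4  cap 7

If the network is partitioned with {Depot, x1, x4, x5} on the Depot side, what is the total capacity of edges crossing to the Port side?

Edges leaving {Depot, x1, x4, x5}: Depot→x2 (5), Depot→Port (6), x1→x2 (2), x4→Port (2), x5→x6 (2), x5→x7 (6).
Cut capacity = 5 + 6 + 2 + 2 + 2 + 6 = 23.

23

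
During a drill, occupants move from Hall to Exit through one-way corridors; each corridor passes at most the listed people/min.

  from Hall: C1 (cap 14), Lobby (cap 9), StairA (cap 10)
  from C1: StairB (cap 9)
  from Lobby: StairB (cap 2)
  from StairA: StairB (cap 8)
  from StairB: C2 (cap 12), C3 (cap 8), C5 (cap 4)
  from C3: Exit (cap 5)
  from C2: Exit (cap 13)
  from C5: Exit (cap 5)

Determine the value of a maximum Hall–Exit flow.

Augment Hall→C1→StairB→C3→Exit: bottleneck 5, flow now 5.
Augment Hall→C1→StairB→C2→Exit: bottleneck 4, flow now 9.
Augment Hall→Lobby→StairB→C2→Exit: bottleneck 2, flow now 11.
Augment Hall→StairA→StairB→C2→Exit: bottleneck 6, flow now 17.
Augment Hall→StairA→StairB→C5→Exit: bottleneck 2, flow now 19.
No augmenting path remains; maximum flow = 19.
In the residual graph, reachable from Hall: {Hall, C1, Lobby, StairA}.
Min-cut edges: C1→StairB (9), Lobby→StairB (2), StairA→StairB (8); capacity 9 + 2 + 8 = 19.
This cut is saturated, so no flow can exceed 19.

19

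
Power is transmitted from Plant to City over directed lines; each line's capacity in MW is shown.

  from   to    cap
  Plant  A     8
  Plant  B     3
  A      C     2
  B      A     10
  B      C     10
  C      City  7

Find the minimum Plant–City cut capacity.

5

Augment Plant→A→C→City: bottleneck 2, flow now 2.
Augment Plant→B→C→City: bottleneck 3, flow now 5.
No augmenting path remains; maximum flow = 5.
By max-flow min-cut, the minimum cut capacity equals the max flow.
In the residual graph, reachable from Plant: {Plant, A}.
Min-cut edges: Plant→B (3), A→C (2); capacity 3 + 2 = 5.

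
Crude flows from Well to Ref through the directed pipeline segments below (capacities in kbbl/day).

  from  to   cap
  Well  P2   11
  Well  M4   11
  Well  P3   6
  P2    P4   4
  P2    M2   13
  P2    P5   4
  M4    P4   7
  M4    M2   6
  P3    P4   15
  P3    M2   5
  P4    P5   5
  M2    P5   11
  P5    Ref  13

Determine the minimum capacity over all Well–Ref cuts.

13

Augment Well→P2→P5→Ref: bottleneck 4, flow now 4.
Augment Well→P2→P4→P5→Ref: bottleneck 4, flow now 8.
Augment Well→P2→M2→P5→Ref: bottleneck 3, flow now 11.
Augment Well→M4→P4→P5→Ref: bottleneck 1, flow now 12.
Augment Well→M4→M2→P5→Ref: bottleneck 1, flow now 13.
No augmenting path remains; maximum flow = 13.
By max-flow min-cut, the minimum cut capacity equals the max flow.
In the residual graph, reachable from Well: {Well, P2, M4, P3, P4, M2, P5}.
Min-cut edges: P5→Ref (13); capacity 13 = 13.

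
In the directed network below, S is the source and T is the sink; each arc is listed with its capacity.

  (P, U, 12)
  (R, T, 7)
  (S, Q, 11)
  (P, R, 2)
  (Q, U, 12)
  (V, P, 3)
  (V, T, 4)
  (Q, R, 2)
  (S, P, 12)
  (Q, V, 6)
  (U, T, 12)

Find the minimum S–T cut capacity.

20

Augment S→P→R→T: bottleneck 2, flow now 2.
Augment S→P→U→T: bottleneck 10, flow now 12.
Augment S→Q→R→T: bottleneck 2, flow now 14.
Augment S→Q→U→T: bottleneck 2, flow now 16.
Augment S→Q→V→T: bottleneck 4, flow now 20.
No augmenting path remains; maximum flow = 20.
By max-flow min-cut, the minimum cut capacity equals the max flow.
In the residual graph, reachable from S: {S, P, Q, U, V}.
Min-cut edges: P→R (2), Q→R (2), U→T (12), V→T (4); capacity 2 + 2 + 12 + 4 = 20.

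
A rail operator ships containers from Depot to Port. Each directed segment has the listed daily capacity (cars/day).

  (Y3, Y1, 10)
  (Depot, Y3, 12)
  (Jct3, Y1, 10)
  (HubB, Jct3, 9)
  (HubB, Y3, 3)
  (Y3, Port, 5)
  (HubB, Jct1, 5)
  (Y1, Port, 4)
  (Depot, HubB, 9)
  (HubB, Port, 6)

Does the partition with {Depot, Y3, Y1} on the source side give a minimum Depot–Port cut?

Given cut capacity: 9 + 5 + 4 = 18.
Augment Depot→HubB→Port: bottleneck 6, flow now 6.
Augment Depot→Y3→Port: bottleneck 5, flow now 11.
Augment Depot→Y3→Y1→Port: bottleneck 4, flow now 15.
No augmenting path remains; maximum flow = 15.
In the residual graph, reachable from Depot: {Depot, HubB, Jct3, Jct1, Y3, Y1}.
Min-cut edges: HubB→Port (6), Y3→Port (5), Y1→Port (4); capacity 6 + 5 + 4 = 15.
Cut capacity 18 exceeds the max flow 15, so it is not minimum.

No — its capacity is 18, but the minimum cut has capacity 15.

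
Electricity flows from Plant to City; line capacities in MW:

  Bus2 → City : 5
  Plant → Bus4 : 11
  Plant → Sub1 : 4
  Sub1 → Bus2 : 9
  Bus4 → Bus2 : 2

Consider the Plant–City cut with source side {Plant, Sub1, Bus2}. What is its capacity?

Edges leaving {Plant, Sub1, Bus2}: Plant→Bus4 (11), Bus2→City (5).
Cut capacity = 11 + 5 = 16.

16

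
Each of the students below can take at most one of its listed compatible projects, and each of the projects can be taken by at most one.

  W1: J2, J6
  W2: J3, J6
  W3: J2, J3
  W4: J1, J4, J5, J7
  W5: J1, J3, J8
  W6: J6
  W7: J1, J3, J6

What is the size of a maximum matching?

Unit-capacity flow: source→left, listed edges, right→sink; max matching = max flow.
Augmenting path W1→J2 (+1); matched 1.
Augmenting path W2→J3 (+1); matched 2.
Augmenting path W4→J1 (+1); matched 3.
Augmenting path W5→J8 (+1); matched 4.
Augmenting path W6→J6 (+1); matched 5.
Augmenting path W7→J1→W4→J4 (+1); matched 6.
No augmenting path remains; maximum matching = 6.
König certificate: {W4, W5, W7, J2, J3, J6} is a vertex cover of size 6 (every listed pair touches it), so no matching can be larger.

6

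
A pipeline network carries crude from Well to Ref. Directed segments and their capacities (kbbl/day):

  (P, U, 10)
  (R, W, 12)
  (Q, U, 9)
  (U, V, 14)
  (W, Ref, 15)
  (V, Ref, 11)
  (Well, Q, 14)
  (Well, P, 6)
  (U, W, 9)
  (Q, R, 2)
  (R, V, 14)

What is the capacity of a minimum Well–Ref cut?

17

Augment Well→P→U→V→Ref: bottleneck 6, flow now 6.
Augment Well→Q→R→V→Ref: bottleneck 2, flow now 8.
Augment Well→Q→U→V→Ref: bottleneck 3, flow now 11.
Augment Well→Q→U→W→Ref: bottleneck 6, flow now 17.
No augmenting path remains; maximum flow = 17.
By max-flow min-cut, the minimum cut capacity equals the max flow.
In the residual graph, reachable from Well: {Well, Q}.
Min-cut edges: Well→P (6), Q→R (2), Q→U (9); capacity 6 + 2 + 9 = 17.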